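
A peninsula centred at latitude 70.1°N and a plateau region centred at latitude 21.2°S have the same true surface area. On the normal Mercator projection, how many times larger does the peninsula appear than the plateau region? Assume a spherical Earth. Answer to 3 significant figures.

7.50

Mercator areal scale is sec²φ.
At 70.1°: sec²(70.1°) = 1/0.3404² = 8.631.
At 21.2°: sec²(21.2°) = 1/0.9323² = 1.150.
Ratio = 8.631/1.150 = cos²(21.2°)/cos²(70.1°) ≈ 7.50.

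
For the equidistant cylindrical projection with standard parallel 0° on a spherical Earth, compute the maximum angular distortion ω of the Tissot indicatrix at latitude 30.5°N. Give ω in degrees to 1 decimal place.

In the plate carrée (x = Rλ, y = Rφ), meridians are true-scale (h = 1) and parallels are stretched by k = sec φ.
At 30.5°: h = 1.000, k = 1.161; principal scales a = 1.161, b = 1.000.
sin(ω/2) = (a − b)/(a + b) = 0.1606/2.161 = 0.07433, so ω = 2 arcsin(0.07433) ≈ 8.5°.

8.5°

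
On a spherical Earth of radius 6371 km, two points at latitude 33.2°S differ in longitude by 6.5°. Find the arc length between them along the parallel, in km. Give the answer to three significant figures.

Arc length along a parallel = R cos φ · Δλ (with Δλ in radians).
= 6371 × cos 33.2° × (6.5° × π/180) = 6371 × 0.8368 × 0.1134 ≈ 605 km.

605 km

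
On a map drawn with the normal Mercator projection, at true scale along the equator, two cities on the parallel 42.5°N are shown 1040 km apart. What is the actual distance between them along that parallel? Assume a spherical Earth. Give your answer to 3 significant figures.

For Mercator, h = k = sec φ (a conformal cylindrical projection has a single point scale, 1/cos φ).
Along the parallel at 42.5°, map distances are exaggerated by k = sec 42.5° = 1.356.
True distance = 1040 / 1.356 = 1040 × cos 42.5° ≈ 767 km.

767 km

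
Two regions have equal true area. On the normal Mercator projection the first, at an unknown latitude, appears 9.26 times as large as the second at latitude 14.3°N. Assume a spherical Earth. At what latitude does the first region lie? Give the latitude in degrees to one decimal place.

For equal true areas on Mercator, apparent areas scale as sec²φ, so the ratio is cos²φ₂ / cos²φ₁.
cos²φ₂ / cos²φ₁ = 9.26  ⇒  cos φ₁ = cos 14.3° / √9.26 = 0.9690/3.043 = 0.3184.
φ₁ = arccos(0.3184) ≈ 71.4°.

71.4°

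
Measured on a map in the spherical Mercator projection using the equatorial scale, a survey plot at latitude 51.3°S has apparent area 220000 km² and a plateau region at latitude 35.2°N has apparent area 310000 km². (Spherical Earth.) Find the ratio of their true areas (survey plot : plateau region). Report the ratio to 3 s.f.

Since Mercator area scale is 1/cos²φ, the true area equals the apparent area multiplied by cos²φ.
True area of survey plot: 220000 × cos²(51.3°) = 220000 × 0.3909 = 86000 km².
True area of plateau region: 310000 × cos²(35.2°) = 310000 × 0.6677 = 207000 km².
Ratio = 86000 / 207000 ≈ 0.415.

0.415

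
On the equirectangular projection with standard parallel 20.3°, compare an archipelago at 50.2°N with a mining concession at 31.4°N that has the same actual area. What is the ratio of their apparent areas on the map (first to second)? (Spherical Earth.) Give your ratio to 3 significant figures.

1.33

In the equirectangular projection with standard parallel φ₀ = 20.3° (x = Rλ cos φ₀, y = Rφ), meridians are true-scale (h = 1) and the parallel scale is k = cos φ₀ / cos φ.
Areal scale at 50.2°: h·k = 1.000 × 1.465 = 1.465.
Areal scale at 31.4°: h·k = 1.000 × 1.099 = 1.099.
Ratio = 1.465/1.099 ≈ 1.33.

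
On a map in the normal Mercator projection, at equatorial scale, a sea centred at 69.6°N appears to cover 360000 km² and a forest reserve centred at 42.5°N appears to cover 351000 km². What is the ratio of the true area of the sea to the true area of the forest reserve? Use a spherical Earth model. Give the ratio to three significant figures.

0.229

Since Mercator area scale is 1/cos²φ, the true area equals the apparent area multiplied by cos²φ.
True area of sea: 360000 × cos²(69.6°) = 360000 × 0.1215 = 43740 km².
True area of forest reserve: 351000 × cos²(42.5°) = 351000 × 0.5436 = 190800 km².
Ratio = 43740 / 190800 ≈ 0.229.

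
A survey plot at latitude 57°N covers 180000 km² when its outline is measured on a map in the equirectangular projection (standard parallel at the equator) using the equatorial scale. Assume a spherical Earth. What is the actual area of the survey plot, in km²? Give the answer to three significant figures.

98000 km²

For the equirectangular projection with φ₀ = 0 (plate carrée), h = 1 along meridians and k = sec φ along parallels.
Areal scale = h·k = 1 × sec φ; at 57°, h = 1.000, k = 1.836, so h·k = 1.836.
True area = apparent / (areal scale) = 180000 / 1.836 ≈ 98000 km².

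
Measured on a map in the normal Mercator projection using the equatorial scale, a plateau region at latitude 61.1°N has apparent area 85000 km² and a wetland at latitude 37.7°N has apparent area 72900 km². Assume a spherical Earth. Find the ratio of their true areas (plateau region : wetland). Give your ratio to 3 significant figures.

Since Mercator area scale is 1/cos²φ, the true area equals the apparent area multiplied by cos²φ.
True area of plateau region: 85000 × cos²(61.1°) = 85000 × 0.2336 = 19850 km².
True area of wetland: 72900 × cos²(37.7°) = 72900 × 0.6260 = 45640 km².
Ratio = 19850 / 45640 ≈ 0.435.

0.435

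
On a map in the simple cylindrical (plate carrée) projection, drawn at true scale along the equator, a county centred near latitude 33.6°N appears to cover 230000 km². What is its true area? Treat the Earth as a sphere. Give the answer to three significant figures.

192000 km²

In the plate carrée (x = Rλ, y = Rφ), meridians are true-scale (h = 1) and parallels are stretched by k = sec φ.
Areal scale = h·k = 1 × sec φ; at 33.6°, h = 1.000, k = 1.201, so h·k = 1.201.
True area = apparent / (areal scale) = 230000 / 1.201 ≈ 192000 km².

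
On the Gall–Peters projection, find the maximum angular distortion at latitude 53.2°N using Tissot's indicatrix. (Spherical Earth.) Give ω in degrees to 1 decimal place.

Gall–Peters is a cylindrical equal-area projection with standard parallels at ±45°. A cylindrical equal-area projection with standard parallel φ₀ has meridian scale h = cos φ / cos φ₀ and parallel scale k = cos φ₀ / cos φ (so areas are preserved, h·k = 1).
At 53.2°: h = 0.8471, k = 1.180; principal scales a = 1.180, b = 0.8471.
sin(ω/2) = (a − b)/(a + b) = 0.3333/2.028 = 0.1644, so ω = 2 arcsin(0.1644) ≈ 18.9°.

18.9°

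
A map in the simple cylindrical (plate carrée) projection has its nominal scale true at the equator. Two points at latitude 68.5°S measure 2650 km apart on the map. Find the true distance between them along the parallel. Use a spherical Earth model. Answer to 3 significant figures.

971 km

For the equirectangular projection with φ₀ = 0 (plate carrée), h = 1 along meridians and k = sec φ along parallels.
Along the parallel at 68.5°, map distances are exaggerated by k = sec 68.5° = 2.729.
True distance = 2650 / 2.729 = 2650 × cos 68.5° ≈ 971 km.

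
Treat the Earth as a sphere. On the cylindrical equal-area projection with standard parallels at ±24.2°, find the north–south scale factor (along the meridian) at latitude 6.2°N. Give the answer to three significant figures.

For cylindrical equal-area with standard parallel φ₀, h = cos φ / cos φ₀ and k = cos φ₀ / cos φ, so h·k = 1.
h = cos 6.2° / cos 24.2° = 0.9942/0.9121 = 1.090.

1.09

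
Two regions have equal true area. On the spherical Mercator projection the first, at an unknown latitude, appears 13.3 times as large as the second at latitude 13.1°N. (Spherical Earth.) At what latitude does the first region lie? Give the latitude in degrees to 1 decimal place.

Mercator areal scale is sec²φ, so apparent-area ratio = sec²φ₁ / sec²φ₂ = cos²φ₂ / cos²φ₁.
cos²φ₂ / cos²φ₁ = 13.3  ⇒  cos φ₁ = cos 13.1° / √13.3 = 0.9740/3.647 = 0.2671.
φ₁ = arccos(0.2671) ≈ 74.5°.

74.5°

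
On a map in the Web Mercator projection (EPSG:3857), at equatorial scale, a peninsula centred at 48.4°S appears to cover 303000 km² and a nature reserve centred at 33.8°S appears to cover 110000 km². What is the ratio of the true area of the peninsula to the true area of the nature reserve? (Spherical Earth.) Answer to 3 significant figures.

Since Mercator area scale is 1/cos²φ, the true area equals the apparent area multiplied by cos²φ.
True area of peninsula: 303000 × cos²(48.4°) = 303000 × 0.4408 = 133600 km².
True area of nature reserve: 110000 × cos²(33.8°) = 110000 × 0.6905 = 75960 km².
Ratio = 133600 / 75960 ≈ 1.76.

1.76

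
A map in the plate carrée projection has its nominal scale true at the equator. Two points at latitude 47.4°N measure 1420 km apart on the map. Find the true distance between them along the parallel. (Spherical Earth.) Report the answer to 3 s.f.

961 km

For the equirectangular projection with φ₀ = 0 (plate carrée), h = 1 along meridians and k = sec φ along parallels.
Along the parallel at 47.4°, map distances are exaggerated by k = sec 47.4° = 1.477.
True distance = 1420 / 1.477 = 1420 × cos 47.4° ≈ 961 km.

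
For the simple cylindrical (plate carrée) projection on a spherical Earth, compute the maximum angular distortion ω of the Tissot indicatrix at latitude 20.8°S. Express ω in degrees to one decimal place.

Plate carrée maps x = Rλ, y = Rφ. The meridian scale is h = 1 and the parallel scale is k = 1/cos φ = sec φ.
At 20.8°: h = 1.000, k = 1.070; principal scales a = 1.070, b = 1.000.
sin(ω/2) = (a − b)/(a + b) = 0.06972/2.070 = 0.03368, so ω = 2 arcsin(0.03368) ≈ 3.9°.

3.9°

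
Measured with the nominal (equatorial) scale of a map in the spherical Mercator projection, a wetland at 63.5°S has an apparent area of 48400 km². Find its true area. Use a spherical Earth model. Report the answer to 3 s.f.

9640 km²

The Mercator projection is conformal; its linear scale factor is the same in every direction and equals sec φ = 1/cos φ.
Areal scale = k² = sec²φ = 1/cos²(63.5°) = 1/0.4462² = 5.023.
True area = apparent / (areal scale) = 48400 / 5.023 ≈ 9640 km².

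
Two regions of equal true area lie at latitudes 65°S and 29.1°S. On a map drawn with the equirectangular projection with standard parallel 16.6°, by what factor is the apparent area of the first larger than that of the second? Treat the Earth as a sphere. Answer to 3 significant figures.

The equidistant cylindrical projection with φ₀ = 16.6° has h = 1 (meridians true) and k = cos φ₀ / cos φ along parallels.
Areal scale at 65°: h·k = 1.000 × 2.268 = 2.268.
Areal scale at 29.1°: h·k = 1.000 × 1.097 = 1.097.
Ratio = 2.268/1.097 ≈ 2.07.

2.07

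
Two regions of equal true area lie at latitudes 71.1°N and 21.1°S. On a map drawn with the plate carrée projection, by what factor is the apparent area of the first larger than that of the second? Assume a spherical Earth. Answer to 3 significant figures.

2.88

For the equirectangular projection with φ₀ = 0 (plate carrée), h = 1 along meridians and k = sec φ along parallels.
Areal scale at 71.1°: h·k = 1.000 × 3.087 = 3.087.
Areal scale at 21.1°: h·k = 1.000 × 1.072 = 1.072.
Ratio = 3.087/1.072 ≈ 2.88.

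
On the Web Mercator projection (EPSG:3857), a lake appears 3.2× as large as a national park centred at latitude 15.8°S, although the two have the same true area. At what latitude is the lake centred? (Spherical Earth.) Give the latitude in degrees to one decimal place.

On Mercator, (apparent₁)/(apparent₂) = sec²φ₁ / sec²φ₂ when true areas are equal.
cos²φ₂ / cos²φ₁ = 3.2  ⇒  cos φ₁ = cos 15.8° / √3.2 = 0.9622/1.789 = 0.5379.
φ₁ = arccos(0.5379) ≈ 57.5°.

57.5°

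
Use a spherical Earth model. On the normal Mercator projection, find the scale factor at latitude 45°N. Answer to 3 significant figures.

1.41

Mercator is conformal, so the point scale is isotropic: h = k = sec φ = 1/cos φ.
k = 1/cos 45° = 1/0.7071 = 1.414.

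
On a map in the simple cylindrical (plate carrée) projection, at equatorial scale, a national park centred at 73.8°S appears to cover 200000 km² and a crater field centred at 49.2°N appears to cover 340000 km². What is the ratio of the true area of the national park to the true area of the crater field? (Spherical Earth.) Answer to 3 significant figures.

Plate carrée has h = 1 and k = sec φ, giving areal scale sec φ; true area = (apparent area) · cos φ.
True area of national park: 200000 × cos(73.8°) = 200000 × 0.2790 = 55800 km².
True area of crater field: 340000 × cos(49.2°) = 340000 × 0.6534 = 222200 km².
Ratio = 55800 / 222200 ≈ 0.251.

0.251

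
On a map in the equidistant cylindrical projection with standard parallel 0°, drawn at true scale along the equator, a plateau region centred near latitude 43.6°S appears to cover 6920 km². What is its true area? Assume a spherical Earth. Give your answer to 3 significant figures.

5010 km²

In the plate carrée (x = Rλ, y = Rφ), meridians are true-scale (h = 1) and parallels are stretched by k = sec φ.
Areal scale = h·k = 1 × sec φ; at 43.6°, h = 1.000, k = 1.381, so h·k = 1.381.
True area = apparent / (areal scale) = 6920 / 1.381 ≈ 5010 km².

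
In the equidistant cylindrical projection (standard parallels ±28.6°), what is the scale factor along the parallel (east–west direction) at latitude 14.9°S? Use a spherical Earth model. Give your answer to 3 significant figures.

0.909

With standard parallel φ₀ = 28.6°, the equirectangular projection gives x = Rλ cos φ₀, y = Rφ, so h = 1 and k = cos 28.6° / cos φ.
k = cos 28.6° / cos 14.9° = 0.8780/0.9664 = 0.9085.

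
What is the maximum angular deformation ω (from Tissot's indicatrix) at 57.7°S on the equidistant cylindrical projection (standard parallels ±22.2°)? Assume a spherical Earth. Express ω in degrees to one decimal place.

31.1°

In the equirectangular projection with standard parallel φ₀ = 22.2° (x = Rλ cos φ₀, y = Rφ), meridians are true-scale (h = 1) and the parallel scale is k = cos φ₀ / cos φ.
At 57.7°: h = 1.000, k = 1.733; principal scales a = 1.733, b = 1.000.
sin(ω/2) = (a − b)/(a + b) = 0.7327/2.733 = 0.2681, so ω = 2 arcsin(0.2681) ≈ 31.1°.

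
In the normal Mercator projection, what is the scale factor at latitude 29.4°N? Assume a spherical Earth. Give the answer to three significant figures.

For Mercator, h = k = sec φ (a conformal cylindrical projection has a single point scale, 1/cos φ).
k = 1/cos 29.4° = 1/0.8712 = 1.148.

1.15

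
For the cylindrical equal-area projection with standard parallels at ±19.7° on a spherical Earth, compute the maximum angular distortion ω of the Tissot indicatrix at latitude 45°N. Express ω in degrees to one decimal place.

A cylindrical equal-area projection with standard parallel φ₀ has meridian scale h = cos φ / cos φ₀ and parallel scale k = cos φ₀ / cos φ (so areas are preserved, h·k = 1).
At 45°: h = 0.7511, k = 1.331; principal scales a = 1.331, b = 0.7511.
sin(ω/2) = (a − b)/(a + b) = 0.5804/2.083 = 0.2787, so ω = 2 arcsin(0.2787) ≈ 32.4°.

32.4°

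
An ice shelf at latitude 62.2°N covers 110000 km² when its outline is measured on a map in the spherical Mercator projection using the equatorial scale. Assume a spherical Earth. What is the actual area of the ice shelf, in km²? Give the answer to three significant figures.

23900 km²

The Mercator projection is conformal; its linear scale factor is the same in every direction and equals sec φ = 1/cos φ.
Areal scale = k² = sec²φ = 1/cos²(62.2°) = 1/0.4664² = 4.597.
True area = apparent / (areal scale) = 110000 / 4.597 ≈ 23900 km².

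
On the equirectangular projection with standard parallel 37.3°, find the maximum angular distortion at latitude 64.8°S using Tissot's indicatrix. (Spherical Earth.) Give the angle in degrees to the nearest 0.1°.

35.2°

The equidistant cylindrical projection with φ₀ = 37.3° has h = 1 (meridians true) and k = cos φ₀ / cos φ along parallels.
At 64.8°: h = 1.000, k = 1.868; principal scales a = 1.868, b = 1.000.
sin(ω/2) = (a − b)/(a + b) = 0.8683/2.868 = 0.3027, so ω = 2 arcsin(0.3027) ≈ 35.2°.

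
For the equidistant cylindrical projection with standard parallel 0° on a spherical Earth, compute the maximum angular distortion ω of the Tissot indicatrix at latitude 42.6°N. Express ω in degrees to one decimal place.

Plate carrée maps x = Rλ, y = Rφ. The meridian scale is h = 1 and the parallel scale is k = 1/cos φ = sec φ.
At 42.6°: h = 1.000, k = 1.359; principal scales a = 1.359, b = 1.000.
sin(ω/2) = (a − b)/(a + b) = 0.3585/2.359 = 0.1520, so ω = 2 arcsin(0.1520) ≈ 17.5°.

17.5°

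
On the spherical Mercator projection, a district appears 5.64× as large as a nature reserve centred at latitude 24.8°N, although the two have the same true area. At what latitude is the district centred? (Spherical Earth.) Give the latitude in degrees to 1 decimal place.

Mercator areal scale is sec²φ, so apparent-area ratio = sec²φ₁ / sec²φ₂ = cos²φ₂ / cos²φ₁.
cos²φ₂ / cos²φ₁ = 5.64  ⇒  cos φ₁ = cos 24.8° / √5.64 = 0.9078/2.375 = 0.3822.
φ₁ = arccos(0.3822) ≈ 67.5°.

67.5°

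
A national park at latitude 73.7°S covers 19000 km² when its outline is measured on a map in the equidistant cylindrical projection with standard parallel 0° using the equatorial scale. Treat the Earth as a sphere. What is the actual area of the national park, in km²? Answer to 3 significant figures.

Plate carrée maps x = Rλ, y = Rφ. The meridian scale is h = 1 and the parallel scale is k = 1/cos φ = sec φ.
Areal scale = h·k = 1 × sec φ; at 73.7°, h = 1.000, k = 3.563, so h·k = 3.563.
True area = apparent / (areal scale) = 19000 / 3.563 ≈ 5330 km².

5330 km²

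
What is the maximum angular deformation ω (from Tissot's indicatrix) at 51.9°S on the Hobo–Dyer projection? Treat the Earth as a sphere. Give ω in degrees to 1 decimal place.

28.5°

The Hobo–Dyer projection is cylindrical equal-area with φ₀ = 37.5°. For cylindrical equal-area with standard parallel φ₀, h = cos φ / cos φ₀ and k = cos φ₀ / cos φ, so h·k = 1.
At 51.9°: h = 0.7778, k = 1.286; principal scales a = 1.286, b = 0.7778.
sin(ω/2) = (a − b)/(a + b) = 0.5080/2.064 = 0.2462, so ω = 2 arcsin(0.2462) ≈ 28.5°.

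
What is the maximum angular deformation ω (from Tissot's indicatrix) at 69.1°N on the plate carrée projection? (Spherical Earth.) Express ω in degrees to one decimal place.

For the equirectangular projection with φ₀ = 0 (plate carrée), h = 1 along meridians and k = sec φ along parallels.
At 69.1°: h = 1.000, k = 2.803; principal scales a = 2.803, b = 1.000.
sin(ω/2) = (a − b)/(a + b) = 1.803/3.803 = 0.4741, so ω = 2 arcsin(0.4741) ≈ 56.6°.

56.6°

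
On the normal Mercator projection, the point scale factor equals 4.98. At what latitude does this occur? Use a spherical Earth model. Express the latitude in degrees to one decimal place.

Mercator scale is k = sec φ = 1/cos φ.
1/cos φ = 4.98  ⇒  cos φ = 0.2008  ⇒  φ = arccos(0.2008) ≈ 78.4°.

78.4°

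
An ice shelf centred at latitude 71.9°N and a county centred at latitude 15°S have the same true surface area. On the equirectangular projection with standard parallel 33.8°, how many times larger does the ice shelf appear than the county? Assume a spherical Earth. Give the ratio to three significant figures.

The equidistant cylindrical projection with φ₀ = 33.8° has h = 1 (meridians true) and k = cos φ₀ / cos φ along parallels.
Areal scale at 71.9°: h·k = 1.000 × 2.675 = 2.675.
Areal scale at 15°: h·k = 1.000 × 0.8603 = 0.8603.
Ratio = 2.675/0.8603 ≈ 3.11.

3.11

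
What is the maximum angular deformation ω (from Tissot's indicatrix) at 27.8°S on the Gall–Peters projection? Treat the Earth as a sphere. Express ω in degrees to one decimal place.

The Gall–Peters projection is cylindrical equal-area with φ₀ = 45°. For cylindrical equal-area with standard parallel φ₀, h = cos φ / cos φ₀ and k = cos φ₀ / cos φ, so h·k = 1.
At 27.8°: h = 1.251, k = 0.7994; principal scales a = 1.251, b = 0.7994.
sin(ω/2) = (a − b)/(a + b) = 0.4516/2.050 = 0.2203, so ω = 2 arcsin(0.2203) ≈ 25.4°.

25.4°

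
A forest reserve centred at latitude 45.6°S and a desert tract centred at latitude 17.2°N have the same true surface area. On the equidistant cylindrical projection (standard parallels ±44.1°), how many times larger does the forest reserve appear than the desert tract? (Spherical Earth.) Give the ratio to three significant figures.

1.37

With standard parallel φ₀ = 44.1°, the equirectangular projection gives x = Rλ cos φ₀, y = Rφ, so h = 1 and k = cos 44.1° / cos φ.
Areal scale at 45.6°: h·k = 1.000 × 1.026 = 1.026.
Areal scale at 17.2°: h·k = 1.000 × 0.7517 = 0.7517.
Ratio = 1.026/0.7517 ≈ 1.37.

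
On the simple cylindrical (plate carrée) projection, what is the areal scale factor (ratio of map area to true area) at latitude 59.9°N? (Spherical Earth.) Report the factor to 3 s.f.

1.99

In the plate carrée (x = Rλ, y = Rφ), meridians are true-scale (h = 1) and parallels are stretched by k = sec φ.
Areal scale = h·k = 1 × sec φ; at 59.9°, h = 1.000, k = 1.994, so h·k = 1.994.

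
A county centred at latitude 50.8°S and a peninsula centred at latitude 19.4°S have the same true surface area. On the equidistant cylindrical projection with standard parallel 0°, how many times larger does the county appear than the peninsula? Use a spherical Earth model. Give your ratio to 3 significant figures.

1.49

Plate carrée maps x = Rλ, y = Rφ. The meridian scale is h = 1 and the parallel scale is k = 1/cos φ = sec φ.
Areal scale at 50.8°: h·k = 1.000 × 1.582 = 1.582.
Areal scale at 19.4°: h·k = 1.000 × 1.060 = 1.060.
Ratio = 1.582/1.060 ≈ 1.49.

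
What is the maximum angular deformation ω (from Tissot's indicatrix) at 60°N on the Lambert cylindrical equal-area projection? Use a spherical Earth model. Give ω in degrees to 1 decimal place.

73.7°

The Lambert cylindrical equal-area projection is the cylindrical equal-area projection with its standard parallel at the equator (φ₀ = 0). For cylindrical equal-area with standard parallel φ₀, h = cos φ / cos φ₀ and k = cos φ₀ / cos φ, so h·k = 1.
At 60°: h = 0.5000, k = 2.000; principal scales a = 2.000, b = 0.5000.
sin(ω/2) = (a − b)/(a + b) = 1.500/2.500 = 0.6000, so ω = 2 arcsin(0.6000) ≈ 73.7°.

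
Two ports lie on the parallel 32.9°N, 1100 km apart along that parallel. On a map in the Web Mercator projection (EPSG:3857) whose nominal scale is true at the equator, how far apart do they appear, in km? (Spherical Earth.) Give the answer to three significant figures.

For Mercator, h = k = sec φ (a conformal cylindrical projection has a single point scale, 1/cos φ).
Along the parallel, k = sec 32.9° = 1/0.8396 = 1.191.
Map distance = 1100 × 1.191 ≈ 1310 km.

1310 km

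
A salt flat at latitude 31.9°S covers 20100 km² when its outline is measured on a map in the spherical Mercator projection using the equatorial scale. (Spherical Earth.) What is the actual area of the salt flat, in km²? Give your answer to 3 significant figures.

For Mercator, h = k = sec φ (a conformal cylindrical projection has a single point scale, 1/cos φ).
Areal scale = k² = sec²φ = 1/cos²(31.9°) = 1/0.8490² = 1.387.
True area = apparent / (areal scale) = 20100 / 1.387 ≈ 14500 km².

14500 km²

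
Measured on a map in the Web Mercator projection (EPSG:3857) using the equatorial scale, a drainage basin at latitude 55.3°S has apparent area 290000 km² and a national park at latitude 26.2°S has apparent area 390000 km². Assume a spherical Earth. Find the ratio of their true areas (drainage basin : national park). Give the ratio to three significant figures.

0.299

Since Mercator area scale is 1/cos²φ, the true area equals the apparent area multiplied by cos²φ.
True area of drainage basin: 290000 × cos²(55.3°) = 290000 × 0.3241 = 93980 km².
True area of national park: 390000 × cos²(26.2°) = 390000 × 0.8051 = 314000 km².
Ratio = 93980 / 314000 ≈ 0.299.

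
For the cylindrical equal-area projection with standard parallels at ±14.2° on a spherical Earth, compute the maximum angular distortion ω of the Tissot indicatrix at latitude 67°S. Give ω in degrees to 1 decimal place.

92.2°

A cylindrical equal-area projection with standard parallel φ₀ has meridian scale h = cos φ / cos φ₀ and parallel scale k = cos φ₀ / cos φ (so areas are preserved, h·k = 1).
At 67°: h = 0.4030, k = 2.481; principal scales a = 2.481, b = 0.4030.
sin(ω/2) = (a − b)/(a + b) = 2.078/2.884 = 0.7205, so ω = 2 arcsin(0.7205) ≈ 92.2°.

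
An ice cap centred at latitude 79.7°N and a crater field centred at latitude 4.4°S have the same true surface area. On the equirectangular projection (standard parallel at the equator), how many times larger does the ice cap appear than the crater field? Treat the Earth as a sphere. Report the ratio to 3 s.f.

For the equirectangular projection with φ₀ = 0 (plate carrée), h = 1 along meridians and k = sec φ along parallels.
Areal scale at 79.7°: h·k = 1.000 × 5.593 = 5.593.
Areal scale at 4.4°: h·k = 1.000 × 1.003 = 1.003.
Ratio = 5.593/1.003 ≈ 5.58.

5.58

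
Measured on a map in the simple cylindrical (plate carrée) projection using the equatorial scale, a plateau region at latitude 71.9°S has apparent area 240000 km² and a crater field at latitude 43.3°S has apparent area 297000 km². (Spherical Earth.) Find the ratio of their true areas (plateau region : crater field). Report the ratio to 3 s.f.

0.345

Plate carrée has h = 1 and k = sec φ, giving areal scale sec φ; true area = (apparent area) · cos φ.
True area of plateau region: 240000 × cos(71.9°) = 240000 × 0.3107 = 74560 km².
True area of crater field: 297000 × cos(43.3°) = 297000 × 0.7278 = 216100 km².
Ratio = 74560 / 216100 ≈ 0.345.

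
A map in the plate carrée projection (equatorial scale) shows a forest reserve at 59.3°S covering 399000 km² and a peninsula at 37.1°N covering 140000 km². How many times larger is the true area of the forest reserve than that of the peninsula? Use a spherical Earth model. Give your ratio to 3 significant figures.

Plate carrée has h = 1 and k = sec φ, giving areal scale sec φ; true area = (apparent area) · cos φ.
True area of forest reserve: 399000 × cos(59.3°) = 399000 × 0.5105 = 203700 km².
True area of peninsula: 140000 × cos(37.1°) = 140000 × 0.7976 = 111700 km².
Ratio = 203700 / 111700 ≈ 1.82.

1.82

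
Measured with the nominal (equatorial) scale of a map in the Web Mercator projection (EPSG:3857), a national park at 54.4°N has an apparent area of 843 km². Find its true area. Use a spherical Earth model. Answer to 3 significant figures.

For Mercator, h = k = sec φ (a conformal cylindrical projection has a single point scale, 1/cos φ).
Areal scale = k² = sec²φ = 1/cos²(54.4°) = 1/0.5821² = 2.951.
True area = apparent / (areal scale) = 843 / 2.951 ≈ 286 km².

286 km²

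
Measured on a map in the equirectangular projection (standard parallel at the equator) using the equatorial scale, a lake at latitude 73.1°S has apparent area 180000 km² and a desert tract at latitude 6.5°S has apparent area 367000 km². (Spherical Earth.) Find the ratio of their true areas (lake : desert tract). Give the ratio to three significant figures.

On the plate carrée, areal scale = h·k = 1 × sec φ, so true area = apparent × cos φ.
True area of lake: 180000 × cos(73.1°) = 180000 × 0.2907 = 52330 km².
True area of desert tract: 367000 × cos(6.5°) = 367000 × 0.9936 = 364600 km².
Ratio = 52330 / 364600 ≈ 0.144.

0.144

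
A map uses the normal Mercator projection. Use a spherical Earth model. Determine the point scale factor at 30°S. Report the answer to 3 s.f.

The Mercator projection is conformal; its linear scale factor is the same in every direction and equals sec φ = 1/cos φ.
k = 1/cos 30° = 1/0.8660 = 1.155.

1.15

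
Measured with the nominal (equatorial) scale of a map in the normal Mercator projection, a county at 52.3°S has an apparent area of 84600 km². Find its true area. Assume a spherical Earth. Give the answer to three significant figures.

31600 km²

The Mercator projection is conformal; its linear scale factor is the same in every direction and equals sec φ = 1/cos φ.
Areal scale = k² = sec²φ = 1/cos²(52.3°) = 1/0.6115² = 2.674.
True area = apparent / (areal scale) = 84600 / 2.674 ≈ 31600 km².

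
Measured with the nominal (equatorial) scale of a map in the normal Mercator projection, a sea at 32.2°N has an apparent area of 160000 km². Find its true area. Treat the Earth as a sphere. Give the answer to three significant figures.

For Mercator, h = k = sec φ (a conformal cylindrical projection has a single point scale, 1/cos φ).
Areal scale = k² = sec²φ = 1/cos²(32.2°) = 1/0.8462² = 1.397.
True area = apparent / (areal scale) = 160000 / 1.397 ≈ 115000 km².

115000 km²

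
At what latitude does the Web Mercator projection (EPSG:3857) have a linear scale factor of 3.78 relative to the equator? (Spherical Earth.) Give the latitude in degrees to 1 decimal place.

74.7°

Mercator scale is k = sec φ = 1/cos φ.
1/cos φ = 3.78  ⇒  cos φ = 0.2646  ⇒  φ = arccos(0.2646) ≈ 74.7°.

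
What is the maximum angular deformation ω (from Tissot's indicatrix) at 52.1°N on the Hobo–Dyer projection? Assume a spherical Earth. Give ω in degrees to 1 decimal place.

Hobo–Dyer is a cylindrical equal-area projection with standard parallels at ±37.5°. Cylindrical equal-area (φ₀ = 37.5°): h = cos φ / cos 37.5° along meridians, k = cos 37.5° / cos φ along parallels; h·k = 1.
At 52.1°: h = 0.7743, k = 1.292; principal scales a = 1.292, b = 0.7743.
sin(ω/2) = (a − b)/(a + b) = 0.5172/2.066 = 0.2504, so ω = 2 arcsin(0.2504) ≈ 29.0°.

29.0°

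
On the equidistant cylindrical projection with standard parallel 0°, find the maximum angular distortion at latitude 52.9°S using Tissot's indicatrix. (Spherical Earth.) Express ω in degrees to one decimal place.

28.7°

Plate carrée maps x = Rλ, y = Rφ. The meridian scale is h = 1 and the parallel scale is k = 1/cos φ = sec φ.
At 52.9°: h = 1.000, k = 1.658; principal scales a = 1.658, b = 1.000.
sin(ω/2) = (a − b)/(a + b) = 0.6578/2.658 = 0.2475, so ω = 2 arcsin(0.2475) ≈ 28.7°.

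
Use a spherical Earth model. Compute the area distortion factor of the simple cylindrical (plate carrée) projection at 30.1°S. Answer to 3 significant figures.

For the equirectangular projection with φ₀ = 0 (plate carrée), h = 1 along meridians and k = sec φ along parallels.
Areal scale = h·k = 1 × sec φ; at 30.1°, h = 1.000, k = 1.156, so h·k = 1.156.

1.16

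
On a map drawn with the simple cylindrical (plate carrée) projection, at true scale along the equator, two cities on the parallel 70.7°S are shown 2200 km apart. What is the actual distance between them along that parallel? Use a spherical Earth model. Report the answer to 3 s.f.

727 km

In the plate carrée (x = Rλ, y = Rφ), meridians are true-scale (h = 1) and parallels are stretched by k = sec φ.
Along the parallel at 70.7°, map distances are exaggerated by k = sec 70.7° = 3.026.
True distance = 2200 / 3.026 = 2200 × cos 70.7° ≈ 727 km.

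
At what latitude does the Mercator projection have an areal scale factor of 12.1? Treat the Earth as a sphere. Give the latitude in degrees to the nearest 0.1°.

Mercator areal scale is sec²φ.
sec²φ = 12.1  ⇒  cos²φ = 0.08264  ⇒  cos φ = 0.2875.
φ = arccos(0.2875) ≈ 73.3°.

73.3°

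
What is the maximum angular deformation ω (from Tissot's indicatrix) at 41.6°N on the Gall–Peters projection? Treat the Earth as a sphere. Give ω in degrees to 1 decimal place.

6.4°

The Gall–Peters projection is cylindrical equal-area with φ₀ = 45°. A cylindrical equal-area projection with standard parallel φ₀ has meridian scale h = cos φ / cos φ₀ and parallel scale k = cos φ₀ / cos φ (so areas are preserved, h·k = 1).
At 41.6°: h = 1.058, k = 0.9456; principal scales a = 1.058, b = 0.9456.
sin(ω/2) = (a − b)/(a + b) = 0.1120/2.003 = 0.05589, so ω = 2 arcsin(0.05589) ≈ 6.4°.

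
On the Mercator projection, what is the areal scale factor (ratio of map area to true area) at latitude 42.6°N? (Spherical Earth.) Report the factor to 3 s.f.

Mercator is conformal, so the point scale is isotropic: h = k = sec φ = 1/cos φ.
Areal scale = k² = sec²φ = 1/cos²(42.6°) = 1/0.7361² = 1.846.

1.85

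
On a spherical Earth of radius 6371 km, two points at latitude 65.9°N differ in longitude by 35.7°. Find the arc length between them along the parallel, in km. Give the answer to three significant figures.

Arc length along a parallel = R cos φ · Δλ (with Δλ in radians).
= 6371 × cos 65.9° × (35.7° × π/180) = 6371 × 0.4083 × 0.6231 ≈ 1620 km.

1620 km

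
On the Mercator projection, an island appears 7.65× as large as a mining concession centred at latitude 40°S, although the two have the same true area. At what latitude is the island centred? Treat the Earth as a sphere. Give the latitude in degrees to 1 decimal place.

73.9°

For equal true areas on Mercator, apparent areas scale as sec²φ, so the ratio is cos²φ₂ / cos²φ₁.
cos²φ₂ / cos²φ₁ = 7.65  ⇒  cos φ₁ = cos 40° / √7.65 = 0.7660/2.766 = 0.2770.
φ₁ = arccos(0.2770) ≈ 73.9°.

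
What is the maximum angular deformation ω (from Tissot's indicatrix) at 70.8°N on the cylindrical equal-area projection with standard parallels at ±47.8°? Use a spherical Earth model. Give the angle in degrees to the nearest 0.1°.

A cylindrical equal-area projection with standard parallel φ₀ has meridian scale h = cos φ / cos φ₀ and parallel scale k = cos φ₀ / cos φ (so areas are preserved, h·k = 1).
At 70.8°: h = 0.4896, k = 2.043; principal scales a = 2.043, b = 0.4896.
sin(ω/2) = (a − b)/(a + b) = 1.553/2.532 = 0.6133, so ω = 2 arcsin(0.6133) ≈ 75.7°.

75.7°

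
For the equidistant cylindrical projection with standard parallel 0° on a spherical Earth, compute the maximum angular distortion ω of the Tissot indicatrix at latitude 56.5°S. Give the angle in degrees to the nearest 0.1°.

33.6°

In the plate carrée (x = Rλ, y = Rφ), meridians are true-scale (h = 1) and parallels are stretched by k = sec φ.
At 56.5°: h = 1.000, k = 1.812; principal scales a = 1.812, b = 1.000.
sin(ω/2) = (a − b)/(a + b) = 0.8118/2.812 = 0.2887, so ω = 2 arcsin(0.2887) ≈ 33.6°.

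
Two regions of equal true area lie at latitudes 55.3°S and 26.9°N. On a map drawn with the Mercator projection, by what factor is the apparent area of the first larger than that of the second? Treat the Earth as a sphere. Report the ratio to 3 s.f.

2.45

On Mercator, area is exaggerated by sec²φ = 1/cos²φ.
At 55.3°: sec²(55.3°) = 1/0.5693² = 3.086.
At 26.9°: sec²(26.9°) = 1/0.8918² = 1.257.
Ratio = 3.086/1.257 = cos²(26.9°)/cos²(55.3°) ≈ 2.45.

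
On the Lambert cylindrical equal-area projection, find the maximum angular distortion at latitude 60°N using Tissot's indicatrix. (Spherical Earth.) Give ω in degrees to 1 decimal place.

73.7°

The Lambert cylindrical equal-area projection is the cylindrical equal-area projection with its standard parallel at the equator (φ₀ = 0). For cylindrical equal-area with standard parallel φ₀, h = cos φ / cos φ₀ and k = cos φ₀ / cos φ, so h·k = 1.
At 60°: h = 0.5000, k = 2.000; principal scales a = 2.000, b = 0.5000.
sin(ω/2) = (a − b)/(a + b) = 1.500/2.500 = 0.6000, so ω = 2 arcsin(0.6000) ≈ 73.7°.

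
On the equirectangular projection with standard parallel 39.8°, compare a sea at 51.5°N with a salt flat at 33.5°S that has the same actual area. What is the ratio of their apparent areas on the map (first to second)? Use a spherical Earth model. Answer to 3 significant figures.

The equidistant cylindrical projection with φ₀ = 39.8° has h = 1 (meridians true) and k = cos φ₀ / cos φ along parallels.
Areal scale at 51.5°: h·k = 1.000 × 1.234 = 1.234.
Areal scale at 33.5°: h·k = 1.000 × 0.9213 = 0.9213.
Ratio = 1.234/0.9213 ≈ 1.34.

1.34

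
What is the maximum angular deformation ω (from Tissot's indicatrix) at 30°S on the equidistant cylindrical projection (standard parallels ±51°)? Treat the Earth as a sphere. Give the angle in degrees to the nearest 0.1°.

In the equirectangular projection with standard parallel φ₀ = 51° (x = Rλ cos φ₀, y = Rφ), meridians are true-scale (h = 1) and the parallel scale is k = cos φ₀ / cos φ.
At 30°: h = 1.000, k = 0.7267; principal scales a = 1.000, b = 0.7267.
sin(ω/2) = (a − b)/(a + b) = 0.2733/1.727 = 0.1583, so ω = 2 arcsin(0.1583) ≈ 18.2°.

18.2°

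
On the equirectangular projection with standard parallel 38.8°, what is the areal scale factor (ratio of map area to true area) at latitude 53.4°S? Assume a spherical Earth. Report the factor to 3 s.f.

The equidistant cylindrical projection with φ₀ = 38.8° has h = 1 (meridians true) and k = cos φ₀ / cos φ along parallels.
Areal scale = h·k = 1 × cos φ₀ / cos φ; at 53.4°, h = 1.000, k = 1.307, so h·k = 1.307.

1.31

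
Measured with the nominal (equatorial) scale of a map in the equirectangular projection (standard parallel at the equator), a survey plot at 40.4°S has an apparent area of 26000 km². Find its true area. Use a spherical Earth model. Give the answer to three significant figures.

19800 km²

For the equirectangular projection with φ₀ = 0 (plate carrée), h = 1 along meridians and k = sec φ along parallels.
Areal scale = h·k = 1 × sec φ; at 40.4°, h = 1.000, k = 1.313, so h·k = 1.313.
True area = apparent / (areal scale) = 26000 / 1.313 ≈ 19800 km².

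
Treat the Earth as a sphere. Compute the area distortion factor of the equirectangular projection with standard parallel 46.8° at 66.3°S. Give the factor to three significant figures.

1.70

In the equirectangular projection with standard parallel φ₀ = 46.8° (x = Rλ cos φ₀, y = Rφ), meridians are true-scale (h = 1) and the parallel scale is k = cos φ₀ / cos φ.
Areal scale = h·k = 1 × cos φ₀ / cos φ; at 66.3°, h = 1.000, k = 1.703, so h·k = 1.703.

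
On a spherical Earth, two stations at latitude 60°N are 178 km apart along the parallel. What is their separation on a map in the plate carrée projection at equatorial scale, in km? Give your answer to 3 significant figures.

In the plate carrée (x = Rλ, y = Rφ), meridians are true-scale (h = 1) and parallels are stretched by k = sec φ.
Along the parallel, k = sec 60° = 1/0.5000 = 2.000.
Map distance = 178 × 2.000 ≈ 356 km.

356 km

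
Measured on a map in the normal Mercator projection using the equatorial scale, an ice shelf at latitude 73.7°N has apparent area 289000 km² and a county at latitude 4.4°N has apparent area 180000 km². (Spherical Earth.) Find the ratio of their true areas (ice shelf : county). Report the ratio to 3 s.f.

0.127

Since Mercator area scale is 1/cos²φ, the true area equals the apparent area multiplied by cos²φ.
True area of ice shelf: 289000 × cos²(73.7°) = 289000 × 0.07877 = 22770 km².
True area of county: 180000 × cos²(4.4°) = 180000 × 0.9941 = 178900 km².
Ratio = 22770 / 178900 ≈ 0.127.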